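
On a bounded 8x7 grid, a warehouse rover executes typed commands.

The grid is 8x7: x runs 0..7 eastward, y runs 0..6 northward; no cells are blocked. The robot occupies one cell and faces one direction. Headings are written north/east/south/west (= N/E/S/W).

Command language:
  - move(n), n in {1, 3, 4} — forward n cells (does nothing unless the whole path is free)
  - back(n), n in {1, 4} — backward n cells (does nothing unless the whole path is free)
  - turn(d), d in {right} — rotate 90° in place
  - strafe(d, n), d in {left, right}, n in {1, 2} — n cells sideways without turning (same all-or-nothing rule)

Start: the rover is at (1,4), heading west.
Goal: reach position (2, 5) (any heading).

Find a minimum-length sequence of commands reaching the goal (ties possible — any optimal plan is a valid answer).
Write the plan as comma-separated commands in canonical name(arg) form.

start: at (1,4), heading west
step 1 (back(1)): at (2,4), heading west
step 2 (strafe(right, 1)): at (2,5), heading west
nothing shorter than 2 reaches the goal.

back(1), strafe(right, 1)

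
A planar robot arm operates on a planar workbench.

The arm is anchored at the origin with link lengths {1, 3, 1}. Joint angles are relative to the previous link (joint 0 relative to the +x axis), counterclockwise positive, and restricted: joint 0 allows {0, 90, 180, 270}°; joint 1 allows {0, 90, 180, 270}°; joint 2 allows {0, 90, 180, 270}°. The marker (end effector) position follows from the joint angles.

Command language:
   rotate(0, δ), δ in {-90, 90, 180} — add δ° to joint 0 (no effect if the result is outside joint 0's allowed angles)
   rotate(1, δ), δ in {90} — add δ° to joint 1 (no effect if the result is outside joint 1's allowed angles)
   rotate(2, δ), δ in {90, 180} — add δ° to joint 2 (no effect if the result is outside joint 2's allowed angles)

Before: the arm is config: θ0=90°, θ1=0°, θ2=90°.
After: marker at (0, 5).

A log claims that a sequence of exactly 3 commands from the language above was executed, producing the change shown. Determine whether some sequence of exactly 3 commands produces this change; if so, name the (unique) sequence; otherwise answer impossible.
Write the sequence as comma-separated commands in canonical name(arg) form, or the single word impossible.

start: config: θ0=90°, θ1=0°, θ2=90°
t=1 rotate(2, 90) ⇒ config: θ0=90°, θ1=0°, θ2=180°
t=2 rotate(2, 90) ⇒ config: θ0=90°, θ1=0°, θ2=270°
t=3 rotate(2, 90) ⇒ config: θ0=90°, θ1=0°, θ2=0°
no other 3-command option fits: unique.

rotate(2, 90), rotate(2, 90), rotate(2, 90)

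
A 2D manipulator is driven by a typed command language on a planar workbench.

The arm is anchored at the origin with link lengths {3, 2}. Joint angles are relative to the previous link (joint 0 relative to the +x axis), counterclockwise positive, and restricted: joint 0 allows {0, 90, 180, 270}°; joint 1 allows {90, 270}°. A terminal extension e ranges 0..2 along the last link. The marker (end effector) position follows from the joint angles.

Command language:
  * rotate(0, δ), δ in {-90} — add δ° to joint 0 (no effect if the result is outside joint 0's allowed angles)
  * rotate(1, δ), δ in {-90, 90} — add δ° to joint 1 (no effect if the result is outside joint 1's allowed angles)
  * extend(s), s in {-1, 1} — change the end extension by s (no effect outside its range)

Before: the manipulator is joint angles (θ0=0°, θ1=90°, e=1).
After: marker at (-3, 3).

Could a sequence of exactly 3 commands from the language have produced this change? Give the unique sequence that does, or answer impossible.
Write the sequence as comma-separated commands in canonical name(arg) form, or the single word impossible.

initial: joint angles (θ0=0°, θ1=90°, e=1)
1. rotate(0, -90) → joint angles (θ0=270°, θ1=90°, e=1)
2. rotate(0, -90) → joint angles (θ0=180°, θ1=90°, e=1)
3. rotate(0, -90) → joint angles (θ0=90°, θ1=90°, e=1)
all 125 alternatives checked — unique.

rotate(0, -90), rotate(0, -90), rotate(0, -90)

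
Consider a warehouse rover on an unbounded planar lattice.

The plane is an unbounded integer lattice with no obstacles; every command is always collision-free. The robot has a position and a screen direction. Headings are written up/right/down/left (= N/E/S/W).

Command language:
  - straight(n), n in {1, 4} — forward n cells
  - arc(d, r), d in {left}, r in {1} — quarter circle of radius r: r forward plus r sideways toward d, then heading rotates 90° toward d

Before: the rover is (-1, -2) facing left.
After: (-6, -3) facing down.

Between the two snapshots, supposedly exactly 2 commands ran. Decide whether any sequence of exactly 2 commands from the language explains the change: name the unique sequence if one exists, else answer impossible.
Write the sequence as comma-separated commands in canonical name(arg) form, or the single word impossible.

key: position moved to (-6,-3) AND the heading swung to S — translation plus rotation needed
start: (-1, -2) facing left
1. straight(4) → (-5, -2) facing left
2. arc(left, 1) → (-6, -3) facing down
no rival 2-sequence matches.

straight(4), arc(left, 1)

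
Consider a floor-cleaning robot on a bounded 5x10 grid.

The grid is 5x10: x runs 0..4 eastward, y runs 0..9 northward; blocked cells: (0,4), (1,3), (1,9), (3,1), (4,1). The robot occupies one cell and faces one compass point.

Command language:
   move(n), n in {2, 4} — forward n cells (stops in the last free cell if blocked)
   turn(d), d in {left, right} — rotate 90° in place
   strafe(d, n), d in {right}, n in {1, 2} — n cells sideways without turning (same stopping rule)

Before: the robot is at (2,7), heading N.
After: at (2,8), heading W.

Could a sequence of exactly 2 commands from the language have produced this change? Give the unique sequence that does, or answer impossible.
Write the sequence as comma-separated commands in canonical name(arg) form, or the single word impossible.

turn(left), strafe(right, 1)

key: position moved to (2,8) AND the heading swung to W — translation plus rotation needed
from: at (2,7), heading N
1. turn(left) → at (2,7), heading W
2. strafe(right, 1) → at (2,8), heading W
uniquely the one of 36 2-step routes that fits.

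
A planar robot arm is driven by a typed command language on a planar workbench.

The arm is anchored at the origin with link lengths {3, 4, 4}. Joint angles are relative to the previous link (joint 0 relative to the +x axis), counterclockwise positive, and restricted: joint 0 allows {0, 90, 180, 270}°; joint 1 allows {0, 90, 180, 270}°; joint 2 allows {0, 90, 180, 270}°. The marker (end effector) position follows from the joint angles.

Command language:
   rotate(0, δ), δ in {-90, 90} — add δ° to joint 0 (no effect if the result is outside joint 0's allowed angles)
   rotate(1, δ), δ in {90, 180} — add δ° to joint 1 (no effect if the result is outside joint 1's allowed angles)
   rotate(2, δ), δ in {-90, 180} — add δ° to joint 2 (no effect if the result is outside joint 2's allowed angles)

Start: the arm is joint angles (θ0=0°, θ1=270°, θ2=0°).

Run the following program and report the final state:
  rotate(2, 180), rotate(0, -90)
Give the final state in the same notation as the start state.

t0: joint angles (θ0=0°, θ1=270°, θ2=0°)
1. rotate(2, 180) → joint angles (θ0=0°, θ1=270°, θ2=180°)
2. rotate(0, -90) → joint angles (θ0=270°, θ1=270°, θ2=180°)

joint angles (θ0=270°, θ1=270°, θ2=180°)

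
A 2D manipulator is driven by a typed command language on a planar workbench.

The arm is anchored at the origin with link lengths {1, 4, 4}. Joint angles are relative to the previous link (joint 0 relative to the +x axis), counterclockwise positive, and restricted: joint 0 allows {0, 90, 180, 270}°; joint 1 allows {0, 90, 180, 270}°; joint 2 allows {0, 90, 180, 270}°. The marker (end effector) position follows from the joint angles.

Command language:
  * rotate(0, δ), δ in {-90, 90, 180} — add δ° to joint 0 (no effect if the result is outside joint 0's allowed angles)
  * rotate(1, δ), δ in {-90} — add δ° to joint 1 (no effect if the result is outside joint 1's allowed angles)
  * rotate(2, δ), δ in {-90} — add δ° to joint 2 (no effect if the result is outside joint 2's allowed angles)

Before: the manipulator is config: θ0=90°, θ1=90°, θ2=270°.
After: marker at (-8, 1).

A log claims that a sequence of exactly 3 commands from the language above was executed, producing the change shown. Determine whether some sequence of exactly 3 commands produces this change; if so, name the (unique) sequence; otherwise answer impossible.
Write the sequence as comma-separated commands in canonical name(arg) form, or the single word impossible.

initial: config: θ0=90°, θ1=90°, θ2=270°
t=1 rotate(2, -90) ⇒ config: θ0=90°, θ1=90°, θ2=180°
t=2 rotate(2, -90) ⇒ config: θ0=90°, θ1=90°, θ2=90°
t=3 rotate(2, -90) ⇒ config: θ0=90°, θ1=90°, θ2=0°
no other 3-command option fits: unique.

rotate(2, -90), rotate(2, -90), rotate(2, -90)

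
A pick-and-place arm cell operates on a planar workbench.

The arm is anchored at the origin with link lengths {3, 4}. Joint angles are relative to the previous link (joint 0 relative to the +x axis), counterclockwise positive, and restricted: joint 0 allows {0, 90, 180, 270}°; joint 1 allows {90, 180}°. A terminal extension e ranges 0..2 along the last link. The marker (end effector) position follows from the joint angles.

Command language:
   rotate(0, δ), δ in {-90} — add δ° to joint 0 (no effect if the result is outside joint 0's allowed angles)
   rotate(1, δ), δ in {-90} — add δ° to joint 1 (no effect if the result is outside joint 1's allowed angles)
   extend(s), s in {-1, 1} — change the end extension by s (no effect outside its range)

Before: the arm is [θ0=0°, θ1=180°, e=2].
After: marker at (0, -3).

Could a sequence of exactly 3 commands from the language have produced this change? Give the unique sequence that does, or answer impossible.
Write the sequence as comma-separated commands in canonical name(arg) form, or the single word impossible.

rotate(0, -90), rotate(0, -90), rotate(0, -90)

begin: [θ0=0°, θ1=180°, e=2]
t=1 rotate(0, -90) ⇒ [θ0=270°, θ1=180°, e=2]
t=2 rotate(0, -90) ⇒ [θ0=180°, θ1=180°, e=2]
t=3 rotate(0, -90) ⇒ [θ0=90°, θ1=180°, e=2]
no rival 3-sequence matches.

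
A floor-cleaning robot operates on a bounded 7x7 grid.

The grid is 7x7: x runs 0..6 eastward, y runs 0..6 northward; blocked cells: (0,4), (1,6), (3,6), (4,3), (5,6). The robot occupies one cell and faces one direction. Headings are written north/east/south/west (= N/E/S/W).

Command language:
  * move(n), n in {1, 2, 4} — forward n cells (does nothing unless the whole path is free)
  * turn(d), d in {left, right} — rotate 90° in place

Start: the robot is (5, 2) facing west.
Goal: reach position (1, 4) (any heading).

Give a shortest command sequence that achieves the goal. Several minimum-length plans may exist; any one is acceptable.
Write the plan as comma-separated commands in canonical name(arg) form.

move(4), turn(right), move(2)

t0: (5, 2) facing west
step 1 (move(4)): (1, 2) facing west
step 2 (turn(right)): (1, 2) facing north
step 3 (move(2)): (1, 4) facing north
shorter routes all fall short; 3 is best.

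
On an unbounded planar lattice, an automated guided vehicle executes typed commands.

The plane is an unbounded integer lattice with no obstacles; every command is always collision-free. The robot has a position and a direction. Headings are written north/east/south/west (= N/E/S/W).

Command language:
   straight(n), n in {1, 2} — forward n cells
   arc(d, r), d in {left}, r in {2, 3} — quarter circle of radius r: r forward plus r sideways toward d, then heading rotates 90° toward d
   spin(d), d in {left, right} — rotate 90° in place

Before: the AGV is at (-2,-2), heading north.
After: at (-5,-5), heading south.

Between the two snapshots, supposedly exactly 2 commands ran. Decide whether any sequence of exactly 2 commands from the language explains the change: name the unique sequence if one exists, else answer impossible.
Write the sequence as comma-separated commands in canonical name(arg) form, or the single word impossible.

key: position moved to (-5,-5) AND the heading swung to S — translation plus rotation needed
t0: at (-2,-2), heading north
[1] after spin(left): at (-2,-2), heading west
[2] after arc(left, 3): at (-5,-5), heading south
no other 2-command option fits: unique.

spin(left), arc(left, 3)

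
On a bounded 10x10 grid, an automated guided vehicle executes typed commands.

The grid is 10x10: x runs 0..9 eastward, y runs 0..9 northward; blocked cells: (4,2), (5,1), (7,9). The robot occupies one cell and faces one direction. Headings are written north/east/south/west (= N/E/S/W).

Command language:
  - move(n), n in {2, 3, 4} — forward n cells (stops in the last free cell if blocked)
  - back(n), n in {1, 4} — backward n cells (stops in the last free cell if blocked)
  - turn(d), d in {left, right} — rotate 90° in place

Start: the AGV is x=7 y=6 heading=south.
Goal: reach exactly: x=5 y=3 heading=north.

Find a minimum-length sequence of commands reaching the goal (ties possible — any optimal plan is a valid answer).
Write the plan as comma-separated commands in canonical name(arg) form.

from: x=7 y=6 heading=south
step 1 (move(3)): x=7 y=3 heading=south
step 2 (turn(right)): x=7 y=3 heading=west
step 3 (move(2)): x=5 y=3 heading=west
step 4 (turn(right)): x=5 y=3 heading=north
no 3-step plan works, so 4 is optimal.

move(3), turn(right), move(2), turn(right)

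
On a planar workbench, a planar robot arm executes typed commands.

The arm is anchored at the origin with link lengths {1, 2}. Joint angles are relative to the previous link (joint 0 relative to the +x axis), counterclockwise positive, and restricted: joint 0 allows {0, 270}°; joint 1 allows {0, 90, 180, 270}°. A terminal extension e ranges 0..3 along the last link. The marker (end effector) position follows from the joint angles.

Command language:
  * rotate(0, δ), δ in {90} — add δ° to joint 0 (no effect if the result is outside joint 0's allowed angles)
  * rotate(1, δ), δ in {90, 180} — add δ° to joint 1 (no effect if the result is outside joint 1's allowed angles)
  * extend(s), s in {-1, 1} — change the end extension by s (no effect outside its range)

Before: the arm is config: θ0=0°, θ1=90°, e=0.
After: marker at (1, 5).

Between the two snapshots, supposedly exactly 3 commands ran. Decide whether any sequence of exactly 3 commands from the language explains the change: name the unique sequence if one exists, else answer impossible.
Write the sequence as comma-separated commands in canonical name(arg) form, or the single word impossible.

extend(1), extend(1), extend(1)

from: config: θ0=0°, θ1=90°, e=0
1. extend(1) → config: θ0=0°, θ1=90°, e=1
2. extend(1) → config: θ0=0°, θ1=90°, e=2
3. extend(1) → config: θ0=0°, θ1=90°, e=3
no other 3-command option fits: unique.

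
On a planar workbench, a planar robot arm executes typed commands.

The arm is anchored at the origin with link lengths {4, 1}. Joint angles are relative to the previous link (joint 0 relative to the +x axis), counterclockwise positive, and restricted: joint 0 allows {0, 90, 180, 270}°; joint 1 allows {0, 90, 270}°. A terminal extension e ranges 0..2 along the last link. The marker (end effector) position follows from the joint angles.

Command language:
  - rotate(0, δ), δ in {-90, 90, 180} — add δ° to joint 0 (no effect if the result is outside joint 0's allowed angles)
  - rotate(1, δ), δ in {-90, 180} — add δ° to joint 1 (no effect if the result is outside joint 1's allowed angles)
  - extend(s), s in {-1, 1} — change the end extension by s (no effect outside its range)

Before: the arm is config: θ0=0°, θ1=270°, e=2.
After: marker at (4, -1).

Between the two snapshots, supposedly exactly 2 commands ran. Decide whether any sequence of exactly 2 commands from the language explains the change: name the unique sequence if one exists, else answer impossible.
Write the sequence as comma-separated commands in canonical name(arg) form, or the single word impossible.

t0: config: θ0=0°, θ1=270°, e=2
[1] after extend(-1): config: θ0=0°, θ1=270°, e=1
[2] after extend(-1): config: θ0=0°, θ1=270°, e=0
no other 2-command option fits: unique.

extend(-1), extend(-1)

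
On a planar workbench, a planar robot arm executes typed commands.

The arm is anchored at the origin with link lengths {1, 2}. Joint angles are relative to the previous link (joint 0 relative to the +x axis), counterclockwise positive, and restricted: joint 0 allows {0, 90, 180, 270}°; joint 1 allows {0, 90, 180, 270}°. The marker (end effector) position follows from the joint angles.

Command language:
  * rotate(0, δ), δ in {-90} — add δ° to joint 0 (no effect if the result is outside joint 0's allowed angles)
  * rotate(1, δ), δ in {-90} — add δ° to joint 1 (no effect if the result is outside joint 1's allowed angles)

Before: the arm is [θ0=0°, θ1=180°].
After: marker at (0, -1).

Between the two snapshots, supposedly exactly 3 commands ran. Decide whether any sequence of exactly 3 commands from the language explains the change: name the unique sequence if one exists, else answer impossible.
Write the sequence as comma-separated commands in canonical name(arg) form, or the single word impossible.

rotate(0, -90), rotate(0, -90), rotate(0, -90)

begin: [θ0=0°, θ1=180°]
step 1 (rotate(0, -90)): [θ0=270°, θ1=180°]
step 2 (rotate(0, -90)): [θ0=180°, θ1=180°]
step 3 (rotate(0, -90)): [θ0=90°, θ1=180°]
no other 3-command option fits: unique.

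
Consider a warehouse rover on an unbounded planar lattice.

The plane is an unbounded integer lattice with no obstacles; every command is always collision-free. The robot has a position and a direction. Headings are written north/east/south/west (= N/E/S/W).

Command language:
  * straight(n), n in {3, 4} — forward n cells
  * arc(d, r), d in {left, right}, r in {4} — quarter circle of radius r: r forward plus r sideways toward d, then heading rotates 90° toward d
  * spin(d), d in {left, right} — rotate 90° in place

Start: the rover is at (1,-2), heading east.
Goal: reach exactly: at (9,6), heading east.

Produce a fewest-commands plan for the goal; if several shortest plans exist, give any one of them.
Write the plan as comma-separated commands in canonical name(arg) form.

arc(left, 4), arc(right, 4)

begin: at (1,-2), heading east
step 1 (arc(left, 4)): at (5,2), heading north
step 2 (arc(right, 4)): at (9,6), heading east
minimal: 2 command(s), checked below 2.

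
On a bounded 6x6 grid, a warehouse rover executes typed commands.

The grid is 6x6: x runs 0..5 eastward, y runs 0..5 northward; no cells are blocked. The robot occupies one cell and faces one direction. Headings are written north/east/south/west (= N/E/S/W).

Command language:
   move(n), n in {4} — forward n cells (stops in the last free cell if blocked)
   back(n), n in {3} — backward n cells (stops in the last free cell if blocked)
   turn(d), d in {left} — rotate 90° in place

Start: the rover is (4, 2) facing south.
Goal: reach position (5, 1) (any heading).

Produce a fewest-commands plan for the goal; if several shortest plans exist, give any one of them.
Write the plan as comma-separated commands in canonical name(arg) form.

t0: (4, 2) facing south
1. back(3) → (4, 5) facing south
2. move(4) → (4, 1) facing south
3. turn(left) → (4, 1) facing east
4. move(4) → (5, 1) facing east
nothing shorter than 4 reaches the goal.

back(3), move(4), turn(left), move(4)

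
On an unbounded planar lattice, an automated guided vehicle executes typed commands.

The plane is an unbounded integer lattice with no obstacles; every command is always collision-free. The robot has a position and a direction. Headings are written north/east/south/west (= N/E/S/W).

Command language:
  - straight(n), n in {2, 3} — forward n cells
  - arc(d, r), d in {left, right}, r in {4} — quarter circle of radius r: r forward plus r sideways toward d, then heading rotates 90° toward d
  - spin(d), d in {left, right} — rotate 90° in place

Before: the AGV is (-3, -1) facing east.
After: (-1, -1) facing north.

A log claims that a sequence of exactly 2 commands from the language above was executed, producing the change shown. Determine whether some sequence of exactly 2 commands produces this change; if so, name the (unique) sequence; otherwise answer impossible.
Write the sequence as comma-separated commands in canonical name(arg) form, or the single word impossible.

key: position moved to (-1,-1) AND the heading swung to N — translation plus rotation needed
start: (-3, -1) facing east
1. straight(2) → (-1, -1) facing east
2. spin(left) → (-1, -1) facing north
uniquely the one of 36 2-step routes that fits.

straight(2), spin(left)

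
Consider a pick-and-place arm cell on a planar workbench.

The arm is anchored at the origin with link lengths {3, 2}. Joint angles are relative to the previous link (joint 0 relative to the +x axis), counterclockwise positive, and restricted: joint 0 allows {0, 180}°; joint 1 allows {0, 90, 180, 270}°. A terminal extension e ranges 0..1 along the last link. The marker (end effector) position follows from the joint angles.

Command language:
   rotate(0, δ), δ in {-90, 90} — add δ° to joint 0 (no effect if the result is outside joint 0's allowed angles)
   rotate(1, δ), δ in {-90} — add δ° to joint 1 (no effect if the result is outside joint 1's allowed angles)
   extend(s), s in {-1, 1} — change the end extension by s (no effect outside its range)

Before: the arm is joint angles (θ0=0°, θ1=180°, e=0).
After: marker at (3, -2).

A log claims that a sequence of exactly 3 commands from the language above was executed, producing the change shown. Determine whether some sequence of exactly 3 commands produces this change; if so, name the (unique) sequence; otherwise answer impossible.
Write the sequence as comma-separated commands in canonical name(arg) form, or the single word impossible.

rotate(1, -90), rotate(1, -90), rotate(1, -90)

start: joint angles (θ0=0°, θ1=180°, e=0)
[1] after rotate(1, -90): joint angles (θ0=0°, θ1=90°, e=0)
[2] after rotate(1, -90): joint angles (θ0=0°, θ1=0°, e=0)
[3] after rotate(1, -90): joint angles (θ0=0°, θ1=270°, e=0)
uniquely the one of 125 3-step routes that fits.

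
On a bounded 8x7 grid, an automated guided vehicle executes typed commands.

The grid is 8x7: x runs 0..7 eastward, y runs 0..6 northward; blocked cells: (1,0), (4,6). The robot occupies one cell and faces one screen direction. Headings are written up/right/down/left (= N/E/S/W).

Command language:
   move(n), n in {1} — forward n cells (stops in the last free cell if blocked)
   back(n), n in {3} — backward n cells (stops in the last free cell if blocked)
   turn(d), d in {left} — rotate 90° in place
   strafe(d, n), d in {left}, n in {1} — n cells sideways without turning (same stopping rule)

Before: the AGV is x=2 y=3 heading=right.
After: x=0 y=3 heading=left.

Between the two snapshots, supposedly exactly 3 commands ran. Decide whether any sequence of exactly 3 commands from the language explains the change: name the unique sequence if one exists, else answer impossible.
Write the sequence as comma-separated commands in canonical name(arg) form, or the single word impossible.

key: order matters: swapping back(3) and turn(left) lands elsewhere
t0: x=2 y=3 heading=right
1. back(3) → x=0 y=3 heading=right
2. turn(left) → x=0 y=3 heading=up
3. turn(left) → x=0 y=3 heading=left
no other 3-command option fits: unique.

back(3), turn(left), turn(left)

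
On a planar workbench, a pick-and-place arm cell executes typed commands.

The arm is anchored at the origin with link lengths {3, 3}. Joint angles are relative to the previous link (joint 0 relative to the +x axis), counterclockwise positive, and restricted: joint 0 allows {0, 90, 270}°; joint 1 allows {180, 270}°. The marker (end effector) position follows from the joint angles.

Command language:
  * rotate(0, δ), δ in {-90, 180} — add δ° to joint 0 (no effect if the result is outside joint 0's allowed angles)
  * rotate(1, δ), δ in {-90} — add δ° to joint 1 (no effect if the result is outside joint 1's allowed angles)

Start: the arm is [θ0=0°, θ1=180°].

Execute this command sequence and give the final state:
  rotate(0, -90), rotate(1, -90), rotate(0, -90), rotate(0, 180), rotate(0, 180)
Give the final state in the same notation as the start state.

[θ0=270°, θ1=180°]

from: [θ0=0°, θ1=180°]
t=1 rotate(0, -90) ⇒ [θ0=270°, θ1=180°]
t=2 rotate(1, -90) ⇒ [θ0=270°, θ1=180°]
t=3 rotate(0, -90) ⇒ [θ0=270°, θ1=180°]
t=4 rotate(0, 180) ⇒ [θ0=90°, θ1=180°]
t=5 rotate(0, 180) ⇒ [θ0=270°, θ1=180°]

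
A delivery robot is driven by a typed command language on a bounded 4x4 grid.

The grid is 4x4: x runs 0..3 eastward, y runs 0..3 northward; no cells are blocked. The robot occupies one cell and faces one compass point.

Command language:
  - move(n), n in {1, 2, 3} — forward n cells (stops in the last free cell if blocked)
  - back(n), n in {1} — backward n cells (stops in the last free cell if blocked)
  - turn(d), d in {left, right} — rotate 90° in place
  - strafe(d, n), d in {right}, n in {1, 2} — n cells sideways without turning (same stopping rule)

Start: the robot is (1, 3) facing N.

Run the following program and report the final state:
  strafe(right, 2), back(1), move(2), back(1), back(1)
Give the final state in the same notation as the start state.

start: (1, 3) facing N
step 1 (strafe(right, 2)): (3, 3) facing N
step 2 (back(1)): (3, 2) facing N
step 3 (move(2)): (3, 3) facing N
step 4 (back(1)): (3, 2) facing N
step 5 (back(1)): (3, 1) facing N

(3, 1) facing N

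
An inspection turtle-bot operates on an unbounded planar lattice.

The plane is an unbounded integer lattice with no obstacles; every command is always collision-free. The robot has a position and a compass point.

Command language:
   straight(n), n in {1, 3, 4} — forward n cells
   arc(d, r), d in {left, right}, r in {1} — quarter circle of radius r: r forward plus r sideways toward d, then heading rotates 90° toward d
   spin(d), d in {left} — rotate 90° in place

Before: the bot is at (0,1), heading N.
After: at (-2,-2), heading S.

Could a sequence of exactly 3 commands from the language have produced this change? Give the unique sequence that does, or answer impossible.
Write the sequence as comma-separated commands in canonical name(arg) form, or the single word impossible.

key: position moved to (-2,-2) AND the heading swung to S — translation plus rotation needed
from: at (0,1), heading N
step 1 (arc(left, 1)): at (-1,2), heading W
step 2 (arc(left, 1)): at (-2,1), heading S
step 3 (straight(3)): at (-2,-2), heading S
no other 3-command option fits: unique.

arc(left, 1), arc(left, 1), straight(3)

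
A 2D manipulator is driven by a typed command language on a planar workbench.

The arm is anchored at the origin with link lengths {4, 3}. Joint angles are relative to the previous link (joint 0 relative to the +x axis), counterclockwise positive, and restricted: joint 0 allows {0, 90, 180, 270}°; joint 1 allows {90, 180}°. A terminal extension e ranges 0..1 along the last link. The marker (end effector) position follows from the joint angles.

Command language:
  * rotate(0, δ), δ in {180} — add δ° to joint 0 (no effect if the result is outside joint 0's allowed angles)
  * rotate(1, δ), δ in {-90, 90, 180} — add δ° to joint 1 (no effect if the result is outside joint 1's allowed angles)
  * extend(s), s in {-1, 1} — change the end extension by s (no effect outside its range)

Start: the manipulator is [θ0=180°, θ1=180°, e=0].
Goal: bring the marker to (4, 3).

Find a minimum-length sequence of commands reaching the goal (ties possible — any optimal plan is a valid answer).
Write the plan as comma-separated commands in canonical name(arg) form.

rotate(0, 180), rotate(1, -90)

start: [θ0=180°, θ1=180°, e=0]
t=1 rotate(0, 180) ⇒ [θ0=0°, θ1=180°, e=0]
t=2 rotate(1, -90) ⇒ [θ0=0°, θ1=90°, e=0]
nothing shorter than 2 reaches the goal.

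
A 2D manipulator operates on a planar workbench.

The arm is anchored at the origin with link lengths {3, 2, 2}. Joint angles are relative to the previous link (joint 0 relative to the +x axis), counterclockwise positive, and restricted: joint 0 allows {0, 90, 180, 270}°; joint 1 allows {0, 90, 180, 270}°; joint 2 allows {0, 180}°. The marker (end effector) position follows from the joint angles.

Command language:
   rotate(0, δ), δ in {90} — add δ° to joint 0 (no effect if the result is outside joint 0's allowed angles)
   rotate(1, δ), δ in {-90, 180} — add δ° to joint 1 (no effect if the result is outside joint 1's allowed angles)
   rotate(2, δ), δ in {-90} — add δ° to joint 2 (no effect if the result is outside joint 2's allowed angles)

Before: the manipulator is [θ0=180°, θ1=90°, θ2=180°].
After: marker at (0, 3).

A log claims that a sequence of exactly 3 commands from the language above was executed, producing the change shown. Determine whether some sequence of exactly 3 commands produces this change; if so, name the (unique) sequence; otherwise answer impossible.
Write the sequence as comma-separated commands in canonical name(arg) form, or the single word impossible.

rotate(0, 90), rotate(0, 90), rotate(0, 90)

t0: [θ0=180°, θ1=90°, θ2=180°]
1. rotate(0, 90) → [θ0=270°, θ1=90°, θ2=180°]
2. rotate(0, 90) → [θ0=0°, θ1=90°, θ2=180°]
3. rotate(0, 90) → [θ0=90°, θ1=90°, θ2=180°]
no rival 3-sequence matches.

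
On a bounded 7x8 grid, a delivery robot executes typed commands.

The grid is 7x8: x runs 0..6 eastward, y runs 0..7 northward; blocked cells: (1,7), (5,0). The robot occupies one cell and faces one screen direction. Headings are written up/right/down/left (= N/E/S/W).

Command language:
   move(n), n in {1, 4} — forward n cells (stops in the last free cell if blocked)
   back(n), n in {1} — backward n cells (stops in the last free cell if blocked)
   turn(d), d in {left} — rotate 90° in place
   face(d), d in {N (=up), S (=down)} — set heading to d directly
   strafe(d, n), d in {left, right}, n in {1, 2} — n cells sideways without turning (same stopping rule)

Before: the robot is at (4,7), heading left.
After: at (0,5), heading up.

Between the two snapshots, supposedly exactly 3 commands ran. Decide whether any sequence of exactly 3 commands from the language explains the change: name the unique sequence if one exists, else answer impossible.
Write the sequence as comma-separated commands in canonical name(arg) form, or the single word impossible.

key: cell and facing (now N) both changed — the 3 commands mix motion and turning
start: at (4,7), heading left
t=1 strafe(left, 2) ⇒ at (4,5), heading left
t=2 move(4) ⇒ at (0,5), heading left
t=3 face(N) ⇒ at (0,5), heading up
no other 3-command option fits: unique.

strafe(left, 2), move(4), face(N)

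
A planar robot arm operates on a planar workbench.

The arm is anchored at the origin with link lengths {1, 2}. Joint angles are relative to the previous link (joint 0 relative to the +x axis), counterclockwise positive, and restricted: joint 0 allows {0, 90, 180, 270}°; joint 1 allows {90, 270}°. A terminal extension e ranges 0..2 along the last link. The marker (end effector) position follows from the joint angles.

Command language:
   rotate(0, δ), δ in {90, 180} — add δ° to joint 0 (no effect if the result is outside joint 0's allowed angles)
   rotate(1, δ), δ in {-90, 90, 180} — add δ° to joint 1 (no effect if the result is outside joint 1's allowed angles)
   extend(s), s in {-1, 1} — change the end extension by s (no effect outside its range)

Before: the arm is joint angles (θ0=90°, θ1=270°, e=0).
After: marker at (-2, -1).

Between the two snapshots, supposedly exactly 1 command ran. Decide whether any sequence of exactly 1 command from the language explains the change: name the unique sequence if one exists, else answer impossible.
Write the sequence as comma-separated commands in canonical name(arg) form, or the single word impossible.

rotate(0, 180)

begin: joint angles (θ0=90°, θ1=270°, e=0)
[1] after rotate(0, 180): joint angles (θ0=270°, θ1=270°, e=0)
uniquely the one of 7 1-step routes that fits.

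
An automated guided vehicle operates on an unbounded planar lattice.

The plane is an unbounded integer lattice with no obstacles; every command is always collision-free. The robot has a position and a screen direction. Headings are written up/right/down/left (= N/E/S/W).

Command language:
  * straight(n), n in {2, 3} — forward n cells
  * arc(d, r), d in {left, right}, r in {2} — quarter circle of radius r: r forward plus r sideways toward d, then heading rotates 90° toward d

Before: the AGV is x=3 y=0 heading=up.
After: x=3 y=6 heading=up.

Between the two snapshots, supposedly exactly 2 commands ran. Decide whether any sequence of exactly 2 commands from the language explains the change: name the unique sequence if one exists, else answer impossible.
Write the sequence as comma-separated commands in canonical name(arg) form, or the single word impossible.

key: still facing N at the end — nothing in the sequence rotates
from: x=3 y=0 heading=up
step 1 (straight(3)): x=3 y=3 heading=up
step 2 (straight(3)): x=3 y=6 heading=up
uniquely the one of 16 2-step routes that fits.

straight(3), straight(3)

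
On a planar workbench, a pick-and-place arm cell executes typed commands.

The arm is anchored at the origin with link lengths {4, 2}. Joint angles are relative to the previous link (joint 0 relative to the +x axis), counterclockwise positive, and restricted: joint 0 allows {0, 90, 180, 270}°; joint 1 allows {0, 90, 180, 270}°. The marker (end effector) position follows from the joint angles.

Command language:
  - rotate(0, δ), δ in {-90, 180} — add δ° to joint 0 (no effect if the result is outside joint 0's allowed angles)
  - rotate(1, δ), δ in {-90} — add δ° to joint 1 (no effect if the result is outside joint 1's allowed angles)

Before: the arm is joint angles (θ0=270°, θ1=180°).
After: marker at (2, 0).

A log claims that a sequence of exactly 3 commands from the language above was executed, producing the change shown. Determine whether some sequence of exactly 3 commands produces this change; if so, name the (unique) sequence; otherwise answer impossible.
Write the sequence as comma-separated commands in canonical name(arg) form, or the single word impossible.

rotate(0, -90), rotate(0, -90), rotate(0, -90)

initial: joint angles (θ0=270°, θ1=180°)
[1] after rotate(0, -90): joint angles (θ0=180°, θ1=180°)
[2] after rotate(0, -90): joint angles (θ0=90°, θ1=180°)
[3] after rotate(0, -90): joint angles (θ0=0°, θ1=180°)
uniquely the one of 27 3-step routes that fits.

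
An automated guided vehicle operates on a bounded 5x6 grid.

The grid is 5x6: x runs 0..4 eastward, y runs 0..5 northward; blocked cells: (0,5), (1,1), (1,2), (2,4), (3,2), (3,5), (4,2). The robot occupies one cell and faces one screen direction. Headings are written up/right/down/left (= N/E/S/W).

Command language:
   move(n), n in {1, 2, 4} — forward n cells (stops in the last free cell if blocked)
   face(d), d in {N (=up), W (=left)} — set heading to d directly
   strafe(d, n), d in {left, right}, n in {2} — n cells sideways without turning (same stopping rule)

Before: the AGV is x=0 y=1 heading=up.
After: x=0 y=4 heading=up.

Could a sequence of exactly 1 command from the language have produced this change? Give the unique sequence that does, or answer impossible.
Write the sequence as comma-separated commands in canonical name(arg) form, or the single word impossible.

move(4)

key: move(4) is stopped early by the blocked cell at (0,5)
from: x=0 y=1 heading=up
1. move(4) → x=0 y=4 heading=up
all 7 alternatives checked — unique.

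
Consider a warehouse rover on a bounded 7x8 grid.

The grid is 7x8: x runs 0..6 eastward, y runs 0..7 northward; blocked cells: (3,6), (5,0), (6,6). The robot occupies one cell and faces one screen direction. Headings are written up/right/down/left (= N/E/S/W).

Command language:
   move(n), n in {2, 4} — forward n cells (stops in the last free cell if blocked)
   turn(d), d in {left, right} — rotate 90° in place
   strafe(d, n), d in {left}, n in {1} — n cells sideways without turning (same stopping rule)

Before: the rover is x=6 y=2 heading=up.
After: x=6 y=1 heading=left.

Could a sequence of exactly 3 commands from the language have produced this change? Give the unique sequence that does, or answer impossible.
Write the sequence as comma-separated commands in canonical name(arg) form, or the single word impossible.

impossible

all 125 sequences checked — none match.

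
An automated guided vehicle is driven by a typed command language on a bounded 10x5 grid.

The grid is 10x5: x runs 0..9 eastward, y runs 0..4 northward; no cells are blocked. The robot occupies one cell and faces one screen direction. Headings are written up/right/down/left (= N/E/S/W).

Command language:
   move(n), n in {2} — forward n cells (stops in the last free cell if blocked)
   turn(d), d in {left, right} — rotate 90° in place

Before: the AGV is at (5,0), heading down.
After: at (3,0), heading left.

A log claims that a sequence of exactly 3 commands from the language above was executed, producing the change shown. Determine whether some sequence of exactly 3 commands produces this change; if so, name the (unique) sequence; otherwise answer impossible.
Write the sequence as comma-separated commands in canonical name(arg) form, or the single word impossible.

move(2), turn(right), move(2)

key: the first move(2) runs into the grid edge before its full distance
initial: at (5,0), heading down
[1] after move(2): at (5,0), heading down
[2] after turn(right): at (5,0), heading left
[3] after move(2): at (3,0), heading left
no other 3-command option fits: unique.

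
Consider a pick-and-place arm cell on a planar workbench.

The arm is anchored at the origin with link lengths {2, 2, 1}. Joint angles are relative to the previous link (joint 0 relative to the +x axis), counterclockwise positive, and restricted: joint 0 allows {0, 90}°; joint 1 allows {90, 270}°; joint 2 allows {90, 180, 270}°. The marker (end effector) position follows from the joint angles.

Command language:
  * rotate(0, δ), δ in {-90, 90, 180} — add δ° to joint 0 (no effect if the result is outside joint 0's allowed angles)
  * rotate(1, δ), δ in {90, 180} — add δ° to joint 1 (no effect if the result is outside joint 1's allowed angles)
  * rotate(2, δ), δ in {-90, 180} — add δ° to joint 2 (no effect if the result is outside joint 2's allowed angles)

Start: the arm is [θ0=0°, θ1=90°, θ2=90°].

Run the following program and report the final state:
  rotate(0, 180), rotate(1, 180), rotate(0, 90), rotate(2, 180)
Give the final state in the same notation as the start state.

t0: [θ0=0°, θ1=90°, θ2=90°]
1. rotate(0, 180) → [θ0=0°, θ1=90°, θ2=90°]
2. rotate(1, 180) → [θ0=0°, θ1=270°, θ2=90°]
3. rotate(0, 90) → [θ0=90°, θ1=270°, θ2=90°]
4. rotate(2, 180) → [θ0=90°, θ1=270°, θ2=270°]

[θ0=90°, θ1=270°, θ2=270°]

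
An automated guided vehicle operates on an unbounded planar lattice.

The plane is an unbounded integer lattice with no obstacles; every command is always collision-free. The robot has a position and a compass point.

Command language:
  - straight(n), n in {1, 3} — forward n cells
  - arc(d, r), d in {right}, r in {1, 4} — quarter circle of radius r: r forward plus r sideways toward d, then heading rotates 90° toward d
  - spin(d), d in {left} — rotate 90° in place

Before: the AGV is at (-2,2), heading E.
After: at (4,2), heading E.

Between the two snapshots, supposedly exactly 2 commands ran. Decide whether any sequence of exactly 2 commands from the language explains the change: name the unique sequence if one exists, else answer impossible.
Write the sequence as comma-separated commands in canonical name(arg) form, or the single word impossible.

key: heading stays E — no command in the sequence turns
from: at (-2,2), heading E
step 1 (straight(3)): at (1,2), heading E
step 2 (straight(3)): at (4,2), heading E
no rival 2-sequence matches.

straight(3), straight(3)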